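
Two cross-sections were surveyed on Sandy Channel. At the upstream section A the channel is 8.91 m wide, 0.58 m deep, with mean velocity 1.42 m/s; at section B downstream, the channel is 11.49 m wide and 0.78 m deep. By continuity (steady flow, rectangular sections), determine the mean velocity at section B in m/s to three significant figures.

0.819 m/s

Q = A₁V₁ = (8.91×0.58) × 1.42 = 7.338 m³/s
A₂ = 11.49 × 0.78 = 8.962 m²
V₂ = Q/A₂ = 7.338/8.962 = 0.8188 m/s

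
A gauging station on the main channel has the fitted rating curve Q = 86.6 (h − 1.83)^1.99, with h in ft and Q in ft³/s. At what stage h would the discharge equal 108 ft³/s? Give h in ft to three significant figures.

h − h₀ = (Q/C)^(1/b) = (108/86.6)^(1/1.99) = 1.117 ft
h = 1.83 + 1.117 = 2.947 ft

2.95 ft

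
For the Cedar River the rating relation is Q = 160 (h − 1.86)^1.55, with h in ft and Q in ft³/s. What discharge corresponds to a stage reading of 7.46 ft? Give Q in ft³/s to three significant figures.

Q = 160 × (7.46 − 1.86)^1.55 = 160 × 5.6^1.55 = 2311 ft³/s

2310 ft³/s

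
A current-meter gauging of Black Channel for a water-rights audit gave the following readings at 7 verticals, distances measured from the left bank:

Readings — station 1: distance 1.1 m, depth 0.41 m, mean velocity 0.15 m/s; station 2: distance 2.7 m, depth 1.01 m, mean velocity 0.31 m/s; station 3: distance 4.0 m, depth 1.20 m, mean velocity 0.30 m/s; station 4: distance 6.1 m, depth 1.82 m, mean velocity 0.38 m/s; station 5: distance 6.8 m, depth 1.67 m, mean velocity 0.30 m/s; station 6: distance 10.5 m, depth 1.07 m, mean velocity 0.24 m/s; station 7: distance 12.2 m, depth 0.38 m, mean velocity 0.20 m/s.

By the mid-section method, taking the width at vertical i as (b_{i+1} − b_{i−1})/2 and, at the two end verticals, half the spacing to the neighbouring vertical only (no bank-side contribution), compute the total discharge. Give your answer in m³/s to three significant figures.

3.94 m³/s

w_1 = (2.7 − 1.1)/2 = 0.8 m; q_1 = 0.15 × 0.41 × 0.8 = 0.04920 m³/s
w_2 = (4.0 − 1.1)/2 = 1.45 m; q_2 = 0.31 × 1.01 × 1.45 = 0.4540 m³/s
w_3 = (6.1 − 2.7)/2 = 1.7 m; q_3 = 0.30 × 1.20 × 1.7 = 0.6120 m³/s
w_4 = (6.8 − 4.0)/2 = 1.4 m; q_4 = 0.38 × 1.82 × 1.4 = 0.9682 m³/s
w_5 = (10.5 − 6.1)/2 = 2.2 m; q_5 = 0.30 × 1.67 × 2.2 = 1.102 m³/s
w_6 = (12.2 − 6.8)/2 = 2.7 m; q_6 = 0.24 × 1.07 × 2.7 = 0.6934 m³/s
w_7 = (12.2 − 10.5)/2 = 0.85 m; q_7 = 0.20 × 0.38 × 0.85 = 0.06460 m³/s
Q = Σ qᵢ = 3.944 m³/s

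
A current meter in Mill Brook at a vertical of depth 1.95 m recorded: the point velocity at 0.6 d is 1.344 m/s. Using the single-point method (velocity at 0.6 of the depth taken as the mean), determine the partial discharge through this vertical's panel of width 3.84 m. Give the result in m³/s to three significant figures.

10.1 m³/s

v̄ = v₀.₆ = 1.344 m/s
q = v̄ × d × w = 1.344 × 1.95 × 3.84 = 10.06 m³/s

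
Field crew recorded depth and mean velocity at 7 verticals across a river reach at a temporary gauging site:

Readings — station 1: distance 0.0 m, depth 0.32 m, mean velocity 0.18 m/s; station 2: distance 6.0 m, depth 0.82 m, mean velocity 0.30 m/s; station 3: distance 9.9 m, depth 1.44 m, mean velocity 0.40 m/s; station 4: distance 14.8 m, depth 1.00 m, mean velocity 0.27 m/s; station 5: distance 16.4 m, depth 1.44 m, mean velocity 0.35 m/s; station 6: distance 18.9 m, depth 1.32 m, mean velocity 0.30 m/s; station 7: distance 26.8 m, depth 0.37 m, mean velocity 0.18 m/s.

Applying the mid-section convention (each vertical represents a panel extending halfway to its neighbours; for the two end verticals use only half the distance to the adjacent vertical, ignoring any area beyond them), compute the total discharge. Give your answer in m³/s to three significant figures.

w_1 = (6.0 − 0.0)/2 = 3 m; q_1 = 0.18 × 0.32 × 3 = 0.1728 m³/s
w_2 = (9.9 − 0.0)/2 = 4.95 m; q_2 = 0.30 × 0.82 × 4.95 = 1.218 m³/s
w_3 = (14.8 − 6.0)/2 = 4.4 m; q_3 = 0.40 × 1.44 × 4.4 = 2.534 m³/s
w_4 = (16.4 − 9.9)/2 = 3.25 m; q_4 = 0.27 × 1.00 × 3.25 = 0.8775 m³/s
w_5 = (18.9 − 14.8)/2 = 2.05 m; q_5 = 0.35 × 1.44 × 2.05 = 1.033 m³/s
w_6 = (26.8 − 16.4)/2 = 5.2 m; q_6 = 0.30 × 1.32 × 5.2 = 2.059 m³/s
w_7 = (26.8 − 18.9)/2 = 3.95 m; q_7 = 0.18 × 0.37 × 3.95 = 0.2631 m³/s
Q = Σ qᵢ = 8.158 m³/s

8.16 m³/s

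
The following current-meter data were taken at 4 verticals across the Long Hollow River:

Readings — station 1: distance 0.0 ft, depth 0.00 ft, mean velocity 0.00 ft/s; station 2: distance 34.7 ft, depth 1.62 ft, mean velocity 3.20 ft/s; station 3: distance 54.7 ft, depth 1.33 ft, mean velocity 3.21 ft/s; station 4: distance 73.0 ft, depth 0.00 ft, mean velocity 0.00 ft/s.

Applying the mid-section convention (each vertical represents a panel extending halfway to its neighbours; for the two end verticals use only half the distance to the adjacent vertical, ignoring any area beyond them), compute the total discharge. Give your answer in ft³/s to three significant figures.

w_2 = (54.7 − 0.0)/2 = 27.35 ft; q_2 = 3.20 × 1.62 × 27.35 = 141.8 ft³/s
w_3 = (73.0 − 34.7)/2 = 19.15 ft; q_3 = 3.21 × 1.33 × 19.15 = 81.76 ft³/s
Stations 1, 4 contribute zero (depth or velocity is 0).
Q = Σ qᵢ = 223.5 ft³/s

224 ft³/s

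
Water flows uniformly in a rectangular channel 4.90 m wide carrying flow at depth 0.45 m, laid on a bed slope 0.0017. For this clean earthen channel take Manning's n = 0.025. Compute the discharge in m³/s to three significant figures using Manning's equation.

1.91 m³/s

A = b·y = 4.90 × 0.45 = 2.205 m²
P = b + 2y = 4.90 + 2×0.45 = 5.800 m
R = A/P = 2.205/5.800 = 0.3802 m
Q = (1/n)·A·R^(2/3)·S^(1/2) = (1/0.025) × 2.205 × 0.3802^(2/3) × 0.0017^(1/2) = 1.908 m³/s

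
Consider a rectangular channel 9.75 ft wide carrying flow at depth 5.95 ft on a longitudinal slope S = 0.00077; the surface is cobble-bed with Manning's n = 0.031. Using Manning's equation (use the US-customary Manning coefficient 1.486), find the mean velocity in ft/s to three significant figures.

2.57 ft/s

A = b·y = 9.75 × 5.95 = 58.01 ft²
P = b + 2y = 9.75 + 2×5.95 = 21.65 ft
R = A/P = 58.01/21.65 = 2.680 ft
Q = (1.486/n)·A·R^(2/3)·S^(1/2) = (1.486/0.031) × 58.01 × 2.680^(2/3) × 0.00077^(1/2) = 148.9 ft³/s
V = Q/A = 148.9/58.01 = 2.566 ft/s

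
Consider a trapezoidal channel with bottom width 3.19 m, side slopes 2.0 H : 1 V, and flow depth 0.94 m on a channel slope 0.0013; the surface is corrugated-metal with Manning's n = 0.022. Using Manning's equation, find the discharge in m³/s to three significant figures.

A = (b + z·y)·y = (3.19 + 2.0×0.94)×0.94 = 4.766 m²
P = b + 2y√(1+z²) = 3.19 + 2×0.94×√(1+2.0²) = 7.394 m
R = A/P = 4.766/7.394 = 0.6446 m
Q = (1/n)·A·R^(2/3)·S^(1/2) = (1/0.022) × 4.766 × 0.6446^(2/3) × 0.0013^(1/2) = 5.828 m³/s

5.83 m³/s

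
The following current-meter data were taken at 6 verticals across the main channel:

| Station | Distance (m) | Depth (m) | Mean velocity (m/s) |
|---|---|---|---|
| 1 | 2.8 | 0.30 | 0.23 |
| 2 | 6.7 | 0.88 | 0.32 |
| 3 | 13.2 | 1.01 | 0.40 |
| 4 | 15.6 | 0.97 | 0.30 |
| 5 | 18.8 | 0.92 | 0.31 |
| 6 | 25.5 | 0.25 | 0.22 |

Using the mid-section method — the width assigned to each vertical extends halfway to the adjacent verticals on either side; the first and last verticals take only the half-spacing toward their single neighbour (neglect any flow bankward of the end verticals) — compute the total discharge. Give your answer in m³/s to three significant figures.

5.81 m³/s

w_1 = (6.7 − 2.8)/2 = 1.95 m; q_1 = 0.23 × 0.30 × 1.95 = 0.1346 m³/s
w_2 = (13.2 − 2.8)/2 = 5.2 m; q_2 = 0.32 × 0.88 × 5.2 = 1.464 m³/s
w_3 = (15.6 − 6.7)/2 = 4.45 m; q_3 = 0.40 × 1.01 × 4.45 = 1.798 m³/s
w_4 = (18.8 − 13.2)/2 = 2.8 m; q_4 = 0.30 × 0.97 × 2.8 = 0.8148 m³/s
w_5 = (25.5 − 15.6)/2 = 4.95 m; q_5 = 0.31 × 0.92 × 4.95 = 1.412 m³/s
w_6 = (25.5 − 18.8)/2 = 3.35 m; q_6 = 0.22 × 0.25 × 3.35 = 0.1843 m³/s
Q = Σ qᵢ = 5.807 m³/s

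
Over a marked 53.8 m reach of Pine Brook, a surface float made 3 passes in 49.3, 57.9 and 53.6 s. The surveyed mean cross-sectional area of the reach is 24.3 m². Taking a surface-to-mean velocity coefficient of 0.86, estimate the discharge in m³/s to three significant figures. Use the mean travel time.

t̄ = (49.3 + 57.9 + 53.6) / 3 = 53.6 s
v_surface = L / t̄ = 53.8 / 53.6 = 1.004 m/s
v_mean = 0.86 × 1.004 = 0.8632 m/s
Q = A × v_mean = 24.3 × 0.8632 = 20.98 m³/s

21.0 m³/s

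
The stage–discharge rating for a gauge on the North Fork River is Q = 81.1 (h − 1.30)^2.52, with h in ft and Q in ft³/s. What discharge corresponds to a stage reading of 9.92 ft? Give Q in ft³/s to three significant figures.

18500 ft³/s

Q = 81.1 × (9.92 − 1.30)^2.52 = 81.1 × 8.62^2.52 = 18470 ft³/s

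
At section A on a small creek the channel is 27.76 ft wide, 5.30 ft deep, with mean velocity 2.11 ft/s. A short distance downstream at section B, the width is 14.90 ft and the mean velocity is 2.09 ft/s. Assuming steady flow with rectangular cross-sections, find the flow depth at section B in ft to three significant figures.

9.97 ft

Q = A₁V₁ = (27.76×5.30) × 2.11 = 310.4 ft³/s
d₂ = Q/(b₂ V₂) = 310.4/(14.90×2.09) = 9.969 ft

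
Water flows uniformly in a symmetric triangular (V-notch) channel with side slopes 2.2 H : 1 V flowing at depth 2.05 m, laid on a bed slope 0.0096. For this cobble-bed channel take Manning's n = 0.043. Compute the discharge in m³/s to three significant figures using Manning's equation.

A = z·y² = 2.2×2.05² = 9.246 m²
P = 2y√(1+z²) = 2×2.05×√(1+2.2²) = 9.908 m
R = A/P = 9.246/9.908 = 0.9331 m
Q = (1/n)·A·R^(2/3)·S^(1/2) = (1/0.043) × 9.246 × 0.9331^(2/3) × 0.0096^(1/2) = 20.12 m³/s

20.1 m³/s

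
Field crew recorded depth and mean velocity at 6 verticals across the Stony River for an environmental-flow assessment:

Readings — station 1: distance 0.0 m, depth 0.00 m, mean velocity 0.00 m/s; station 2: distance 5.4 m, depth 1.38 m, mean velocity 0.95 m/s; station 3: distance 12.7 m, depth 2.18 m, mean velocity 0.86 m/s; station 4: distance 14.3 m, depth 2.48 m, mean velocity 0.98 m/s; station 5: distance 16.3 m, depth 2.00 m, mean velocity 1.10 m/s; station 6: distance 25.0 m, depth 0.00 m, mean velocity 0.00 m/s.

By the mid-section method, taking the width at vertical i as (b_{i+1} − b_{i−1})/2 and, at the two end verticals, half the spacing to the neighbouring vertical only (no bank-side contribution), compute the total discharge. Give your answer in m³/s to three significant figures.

w_2 = (12.7 − 0.0)/2 = 6.35 m; q_2 = 0.95 × 1.38 × 6.35 = 8.325 m³/s
w_3 = (14.3 − 5.4)/2 = 4.45 m; q_3 = 0.86 × 2.18 × 4.45 = 8.343 m³/s
w_4 = (16.3 − 12.7)/2 = 1.8 m; q_4 = 0.98 × 2.48 × 1.8 = 4.375 m³/s
w_5 = (25.0 − 14.3)/2 = 5.35 m; q_5 = 1.10 × 2.00 × 5.35 = 11.77 m³/s
Stations 1, 6 contribute zero (depth or velocity is 0).
Q = Σ qᵢ = 32.81 m³/s

32.8 m³/s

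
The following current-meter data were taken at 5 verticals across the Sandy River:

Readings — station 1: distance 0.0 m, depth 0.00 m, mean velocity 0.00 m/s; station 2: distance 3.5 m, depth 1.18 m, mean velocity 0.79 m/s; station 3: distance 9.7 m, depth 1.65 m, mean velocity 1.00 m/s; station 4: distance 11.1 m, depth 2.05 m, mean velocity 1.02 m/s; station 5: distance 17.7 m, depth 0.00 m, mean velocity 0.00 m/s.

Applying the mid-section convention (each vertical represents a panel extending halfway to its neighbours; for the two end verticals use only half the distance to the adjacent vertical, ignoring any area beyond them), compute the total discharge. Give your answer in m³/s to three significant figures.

w_2 = (9.7 − 0.0)/2 = 4.85 m; q_2 = 0.79 × 1.18 × 4.85 = 4.521 m³/s
w_3 = (11.1 − 3.5)/2 = 3.8 m; q_3 = 1.00 × 1.65 × 3.8 = 6.270 m³/s
w_4 = (17.7 − 9.7)/2 = 4 m; q_4 = 1.02 × 2.05 × 4 = 8.364 m³/s
Stations 1, 5 contribute zero (depth or velocity is 0).
Q = Σ qᵢ = 19.16 m³/s

19.2 m³/s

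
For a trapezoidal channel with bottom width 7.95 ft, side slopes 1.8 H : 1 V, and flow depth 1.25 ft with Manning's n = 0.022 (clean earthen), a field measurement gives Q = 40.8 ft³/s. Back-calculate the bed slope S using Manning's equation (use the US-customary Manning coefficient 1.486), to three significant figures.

0.00233

A = (b + z·y)·y = (7.95 + 1.8×1.25)×1.25 = 12.75 ft²
P = b + 2y√(1+z²) = 7.95 + 2×1.25×√(1+1.8²) = 13.10 ft
R = A/P = 12.75/13.10 = 0.9734 ft
S = (Q·n / (1.486·A·R^(2/3)))² = (40.8×0.022 / (1.486×12.75×0.9822))² = 0.002326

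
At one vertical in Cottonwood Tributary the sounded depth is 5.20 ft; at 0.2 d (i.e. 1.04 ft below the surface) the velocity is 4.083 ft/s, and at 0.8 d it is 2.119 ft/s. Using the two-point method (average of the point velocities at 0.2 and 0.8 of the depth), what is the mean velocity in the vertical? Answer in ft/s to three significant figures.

3.10 ft/s

v̄ = (4.083 + 2.119) / 2 = 3.101 ft/s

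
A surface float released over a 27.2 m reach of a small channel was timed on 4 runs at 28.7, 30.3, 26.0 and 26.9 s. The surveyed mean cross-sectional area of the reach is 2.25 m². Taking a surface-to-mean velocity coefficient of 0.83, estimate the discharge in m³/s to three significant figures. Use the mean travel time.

1.82 m³/s

t̄ = (28.7 + 30.3 + 26.0 + 26.9) / 4 = 27.975 s
v_surface = L / t̄ = 27.2 / 27.975 = 0.9723 m/s
v_mean = 0.83 × 0.9723 = 0.8070 m/s
Q = A × v_mean = 2.25 × 0.8070 = 1.816 m³/s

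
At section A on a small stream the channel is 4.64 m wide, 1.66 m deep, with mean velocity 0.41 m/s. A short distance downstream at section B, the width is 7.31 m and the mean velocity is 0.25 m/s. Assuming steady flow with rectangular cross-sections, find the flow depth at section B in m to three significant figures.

Q = A₁V₁ = (4.64×1.66) × 0.41 = 3.158 m³/s
d₂ = Q/(b₂ V₂) = 3.158/(7.31×0.25) = 1.728 m

1.73 m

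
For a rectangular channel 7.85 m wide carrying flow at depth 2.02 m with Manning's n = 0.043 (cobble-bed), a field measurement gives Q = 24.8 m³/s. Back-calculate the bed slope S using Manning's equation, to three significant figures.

0.00308

A = b·y = 7.85 × 2.02 = 15.86 m²
P = b + 2y = 7.85 + 2×2.02 = 11.89 m
R = A/P = 15.86/11.89 = 1.334 m
S = (Q·n / (1·A·R^(2/3)))² = (24.8×0.043 / (1×15.86×1.212))² = 0.003081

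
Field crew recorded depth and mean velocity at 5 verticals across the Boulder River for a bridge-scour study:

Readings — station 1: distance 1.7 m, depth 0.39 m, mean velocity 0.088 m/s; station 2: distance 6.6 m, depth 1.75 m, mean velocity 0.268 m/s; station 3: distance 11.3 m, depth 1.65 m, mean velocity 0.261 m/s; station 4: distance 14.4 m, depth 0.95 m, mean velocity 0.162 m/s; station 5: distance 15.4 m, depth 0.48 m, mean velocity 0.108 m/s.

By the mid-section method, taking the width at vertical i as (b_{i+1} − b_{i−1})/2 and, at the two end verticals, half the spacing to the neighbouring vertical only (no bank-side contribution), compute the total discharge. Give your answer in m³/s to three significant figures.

4.36 m³/s

w_1 = (6.6 − 1.7)/2 = 2.45 m; q_1 = 0.088 × 0.39 × 2.45 = 0.08408 m³/s
w_2 = (11.3 − 1.7)/2 = 4.8 m; q_2 = 0.268 × 1.75 × 4.8 = 2.251 m³/s
w_3 = (14.4 − 6.6)/2 = 3.9 m; q_3 = 0.261 × 1.65 × 3.9 = 1.680 m³/s
w_4 = (15.4 − 11.3)/2 = 2.05 m; q_4 = 0.162 × 0.95 × 2.05 = 0.3155 m³/s
w_5 = (15.4 − 14.4)/2 = 0.5 m; q_5 = 0.108 × 0.48 × 0.5 = 0.02592 m³/s
Q = Σ qᵢ = 4.356 m³/s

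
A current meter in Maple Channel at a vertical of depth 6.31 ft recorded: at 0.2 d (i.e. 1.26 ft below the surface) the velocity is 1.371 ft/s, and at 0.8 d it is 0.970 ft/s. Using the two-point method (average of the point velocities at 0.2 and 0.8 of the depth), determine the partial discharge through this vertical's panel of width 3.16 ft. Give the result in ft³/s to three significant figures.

23.3 ft³/s

v̄ = (1.371 + 0.970) / 2 = 1.171 ft/s
q = v̄ × d × w = 1.171 × 6.31 × 3.16 = 23.34 ft³/s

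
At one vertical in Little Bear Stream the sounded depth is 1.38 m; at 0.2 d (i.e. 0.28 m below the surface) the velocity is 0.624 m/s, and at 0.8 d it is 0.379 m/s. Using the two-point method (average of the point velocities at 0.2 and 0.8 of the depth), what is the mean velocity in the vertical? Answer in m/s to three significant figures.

0.502 m/s

v̄ = (0.624 + 0.379) / 2 = 0.5015 m/s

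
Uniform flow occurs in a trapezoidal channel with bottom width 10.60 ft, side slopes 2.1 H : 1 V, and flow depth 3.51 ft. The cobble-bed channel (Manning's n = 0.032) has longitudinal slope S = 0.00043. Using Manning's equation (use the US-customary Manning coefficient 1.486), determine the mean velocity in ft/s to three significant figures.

1.70 ft/s

A = (b + z·y)·y = (10.60 + 2.1×3.51)×3.51 = 63.08 ft²
P = b + 2y√(1+z²) = 10.60 + 2×3.51×√(1+2.1²) = 26.93 ft
R = A/P = 63.08/26.93 = 2.342 ft
Q = (1.486/n)·A·R^(2/3)·S^(1/2) = (1.486/0.032) × 63.08 × 2.342^(2/3) × 0.00043^(1/2) = 107.1 ft³/s
V = Q/A = 107.1/63.08 = 1.698 ft/s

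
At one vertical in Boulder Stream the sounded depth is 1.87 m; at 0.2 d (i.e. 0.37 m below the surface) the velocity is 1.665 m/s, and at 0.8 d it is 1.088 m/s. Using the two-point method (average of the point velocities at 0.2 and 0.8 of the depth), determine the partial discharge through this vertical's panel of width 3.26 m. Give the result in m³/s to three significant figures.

8.39 m³/s

v̄ = (1.665 + 1.088) / 2 = 1.377 m/s
q = v̄ × d × w = 1.377 × 1.87 × 3.26 = 8.391 m³/s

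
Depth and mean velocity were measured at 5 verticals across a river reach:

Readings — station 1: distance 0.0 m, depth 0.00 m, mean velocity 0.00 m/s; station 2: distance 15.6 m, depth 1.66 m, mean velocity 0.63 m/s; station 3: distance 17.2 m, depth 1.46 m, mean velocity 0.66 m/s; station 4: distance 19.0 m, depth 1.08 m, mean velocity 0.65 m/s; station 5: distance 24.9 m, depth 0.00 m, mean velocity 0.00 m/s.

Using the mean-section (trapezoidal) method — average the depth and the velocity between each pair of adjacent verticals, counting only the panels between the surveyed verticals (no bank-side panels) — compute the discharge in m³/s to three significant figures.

Panel 1-2: Δb = 15.6 m, d̄ = (0.00+1.66)/2 = 0.83, v̄ = (0.00+0.63)/2 = 0.315 → q = 15.6×0.83×0.315 = 4.079 m³/s
Panel 2-3: Δb = 1.6 m, d̄ = (1.66+1.46)/2 = 1.56, v̄ = (0.63+0.66)/2 = 0.645 → q = 1.6×1.56×0.645 = 1.610 m³/s
Panel 3-4: Δb = 1.8 m, d̄ = (1.46+1.08)/2 = 1.27, v̄ = (0.66+0.65)/2 = 0.655 → q = 1.8×1.27×0.655 = 1.497 m³/s
Panel 4-5: Δb = 5.9 m, d̄ = (1.08+0.00)/2 = 0.54, v̄ = (0.65+0.00)/2 = 0.325 → q = 5.9×0.54×0.325 = 1.035 m³/s
Q = Σ q = 8.221 m³/s

8.22 m³/s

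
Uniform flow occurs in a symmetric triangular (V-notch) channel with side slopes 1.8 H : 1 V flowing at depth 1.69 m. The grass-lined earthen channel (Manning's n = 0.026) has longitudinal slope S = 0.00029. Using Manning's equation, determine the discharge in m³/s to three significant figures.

A = z·y² = 1.8×1.69² = 5.141 m²
P = 2y√(1+z²) = 2×1.69×√(1+1.8²) = 6.960 m
R = A/P = 5.141/6.960 = 0.7387 m
Q = (1/n)·A·R^(2/3)·S^(1/2) = (1/0.026) × 5.141 × 0.7387^(2/3) × 0.00029^(1/2) = 2.751 m³/s

2.75 m³/s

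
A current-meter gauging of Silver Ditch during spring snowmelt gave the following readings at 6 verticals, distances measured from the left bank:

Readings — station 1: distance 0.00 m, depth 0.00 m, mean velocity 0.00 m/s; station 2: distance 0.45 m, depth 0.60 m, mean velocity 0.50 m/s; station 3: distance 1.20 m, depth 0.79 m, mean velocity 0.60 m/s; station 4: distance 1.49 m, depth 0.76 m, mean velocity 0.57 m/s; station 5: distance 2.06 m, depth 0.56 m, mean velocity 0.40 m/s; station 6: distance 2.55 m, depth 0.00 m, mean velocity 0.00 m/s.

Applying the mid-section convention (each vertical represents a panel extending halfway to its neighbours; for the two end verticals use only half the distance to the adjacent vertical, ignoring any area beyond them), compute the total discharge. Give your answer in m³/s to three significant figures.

0.731 m³/s

w_2 = (1.20 − 0.00)/2 = 0.6 m; q_2 = 0.50 × 0.60 × 0.6 = 0.1800 m³/s
w_3 = (1.49 − 0.45)/2 = 0.52 m; q_3 = 0.60 × 0.79 × 0.52 = 0.2465 m³/s
w_4 = (2.06 − 1.20)/2 = 0.43 m; q_4 = 0.57 × 0.76 × 0.43 = 0.1863 m³/s
w_5 = (2.55 − 1.49)/2 = 0.53 m; q_5 = 0.40 × 0.56 × 0.53 = 0.1187 m³/s
Stations 1, 6 contribute zero (depth or velocity is 0).
Q = Σ qᵢ = 0.7315 m³/s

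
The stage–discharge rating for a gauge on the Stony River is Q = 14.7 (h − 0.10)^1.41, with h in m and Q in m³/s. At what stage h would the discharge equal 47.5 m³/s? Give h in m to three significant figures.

2.40 m

h − h₀ = (Q/C)^(1/b) = (47.5/14.7)^(1/1.41) = 2.298 m
h = 0.10 + 2.298 = 2.398 m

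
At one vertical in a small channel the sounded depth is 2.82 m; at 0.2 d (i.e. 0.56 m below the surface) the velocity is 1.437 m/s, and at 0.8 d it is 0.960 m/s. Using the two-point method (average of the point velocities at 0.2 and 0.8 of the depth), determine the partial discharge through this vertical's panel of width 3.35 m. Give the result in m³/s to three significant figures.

v̄ = (1.437 + 0.960) / 2 = 1.199 m/s
q = v̄ × d × w = 1.199 × 2.82 × 3.35 = 11.32 m³/s

11.3 m³/s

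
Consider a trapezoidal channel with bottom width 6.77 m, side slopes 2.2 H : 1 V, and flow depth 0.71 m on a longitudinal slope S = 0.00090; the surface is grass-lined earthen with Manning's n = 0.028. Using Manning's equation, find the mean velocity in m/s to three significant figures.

0.745 m/s

A = (b + z·y)·y = (6.77 + 2.2×0.71)×0.71 = 5.916 m²
P = b + 2y√(1+z²) = 6.77 + 2×0.71×√(1+2.2²) = 10.20 m
R = A/P = 5.916/10.20 = 0.5799 m
Q = (1/n)·A·R^(2/3)·S^(1/2) = (1/0.028) × 5.916 × 0.5799^(2/3) × 0.00090^(1/2) = 4.408 m³/s
V = Q/A = 4.408/5.916 = 0.7451 m/s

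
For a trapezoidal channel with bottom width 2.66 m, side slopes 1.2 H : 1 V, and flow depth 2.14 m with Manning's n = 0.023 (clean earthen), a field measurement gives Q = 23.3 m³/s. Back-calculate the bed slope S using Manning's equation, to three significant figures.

0.00181

A = (b + z·y)·y = (2.66 + 1.2×2.14)×2.14 = 11.19 m²
P = b + 2y√(1+z²) = 2.66 + 2×2.14×√(1+1.2²) = 9.346 m
R = A/P = 11.19/9.346 = 1.197 m
S = (Q·n / (1·A·R^(2/3)))² = (23.3×0.023 / (1×11.19×1.127))² = 0.001805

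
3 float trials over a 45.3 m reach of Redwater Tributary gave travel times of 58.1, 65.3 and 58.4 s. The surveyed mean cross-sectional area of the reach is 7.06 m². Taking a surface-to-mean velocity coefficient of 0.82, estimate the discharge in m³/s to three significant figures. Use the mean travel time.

4.33 m³/s

t̄ = (58.1 + 65.3 + 58.4) / 3 = 60.6 s
v_surface = L / t̄ = 45.3 / 60.6 = 0.7475 m/s
v_mean = 0.82 × 0.7475 = 0.6130 m/s
Q = A × v_mean = 7.06 × 0.6130 = 4.328 m³/s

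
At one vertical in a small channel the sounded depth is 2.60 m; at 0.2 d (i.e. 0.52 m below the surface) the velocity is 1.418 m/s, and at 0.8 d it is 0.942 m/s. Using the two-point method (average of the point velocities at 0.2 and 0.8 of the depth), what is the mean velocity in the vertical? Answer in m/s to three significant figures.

1.18 m/s

v̄ = (1.418 + 0.942) / 2 = 1.180 m/s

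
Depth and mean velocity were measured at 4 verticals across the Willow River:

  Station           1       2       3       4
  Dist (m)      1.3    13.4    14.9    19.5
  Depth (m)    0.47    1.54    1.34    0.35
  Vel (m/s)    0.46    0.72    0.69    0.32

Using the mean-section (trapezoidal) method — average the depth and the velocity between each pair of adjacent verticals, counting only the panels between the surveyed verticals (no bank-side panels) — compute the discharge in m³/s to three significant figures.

10.7 m³/s

Panel 1-2: Δb = 12.1 m, d̄ = (0.47+1.54)/2 = 1.005, v̄ = (0.46+0.72)/2 = 0.59 → q = 12.1×1.005×0.59 = 7.175 m³/s
Panel 2-3: Δb = 1.5 m, d̄ = (1.54+1.34)/2 = 1.44, v̄ = (0.72+0.69)/2 = 0.705 → q = 1.5×1.44×0.705 = 1.523 m³/s
Panel 3-4: Δb = 4.6 m, d̄ = (1.34+0.35)/2 = 0.845, v̄ = (0.69+0.32)/2 = 0.505 → q = 4.6×0.845×0.505 = 1.963 m³/s
Q = Σ q = 10.66 m³/s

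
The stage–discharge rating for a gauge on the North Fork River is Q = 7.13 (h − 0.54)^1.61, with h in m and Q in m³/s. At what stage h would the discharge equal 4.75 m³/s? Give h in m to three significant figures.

h − h₀ = (Q/C)^(1/b) = (4.75/7.13)^(1/1.61) = 0.7770 m
h = 0.54 + 0.7770 = 1.317 m

1.32 m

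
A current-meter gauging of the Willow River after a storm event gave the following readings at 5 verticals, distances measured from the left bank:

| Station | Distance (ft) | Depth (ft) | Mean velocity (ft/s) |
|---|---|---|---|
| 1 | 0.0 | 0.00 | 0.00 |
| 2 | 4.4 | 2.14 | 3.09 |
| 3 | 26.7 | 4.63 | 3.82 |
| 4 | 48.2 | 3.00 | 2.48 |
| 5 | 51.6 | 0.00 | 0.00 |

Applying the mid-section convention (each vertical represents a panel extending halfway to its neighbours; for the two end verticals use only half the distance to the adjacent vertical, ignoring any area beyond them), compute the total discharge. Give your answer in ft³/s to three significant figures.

w_2 = (26.7 − 0.0)/2 = 13.35 ft; q_2 = 3.09 × 2.14 × 13.35 = 88.28 ft³/s
w_3 = (48.2 − 4.4)/2 = 21.9 ft; q_3 = 3.82 × 4.63 × 21.9 = 387.3 ft³/s
w_4 = (51.6 − 26.7)/2 = 12.45 ft; q_4 = 2.48 × 3.00 × 12.45 = 92.63 ft³/s
Stations 1, 5 contribute zero (depth or velocity is 0).
Q = Σ qᵢ = 568.2 ft³/s

568 ft³/s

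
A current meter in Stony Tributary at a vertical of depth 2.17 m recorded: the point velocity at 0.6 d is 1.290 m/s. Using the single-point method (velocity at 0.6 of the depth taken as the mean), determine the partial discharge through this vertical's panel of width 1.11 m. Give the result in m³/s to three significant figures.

3.11 m³/s

v̄ = v₀.₆ = 1.290 m/s
q = v̄ × d × w = 1.290 × 2.17 × 1.11 = 3.107 m³/s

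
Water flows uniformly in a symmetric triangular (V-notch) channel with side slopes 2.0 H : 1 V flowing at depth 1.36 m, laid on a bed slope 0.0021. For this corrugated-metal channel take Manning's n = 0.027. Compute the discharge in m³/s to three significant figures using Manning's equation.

4.51 m³/s

A = z·y² = 2.0×1.36² = 3.699 m²
P = 2y√(1+z²) = 2×1.36×√(1+2.0²) = 6.082 m
R = A/P = 3.699/6.082 = 0.6082 m
Q = (1/n)·A·R^(2/3)·S^(1/2) = (1/0.027) × 3.699 × 0.6082^(2/3) × 0.0021^(1/2) = 4.507 m³/s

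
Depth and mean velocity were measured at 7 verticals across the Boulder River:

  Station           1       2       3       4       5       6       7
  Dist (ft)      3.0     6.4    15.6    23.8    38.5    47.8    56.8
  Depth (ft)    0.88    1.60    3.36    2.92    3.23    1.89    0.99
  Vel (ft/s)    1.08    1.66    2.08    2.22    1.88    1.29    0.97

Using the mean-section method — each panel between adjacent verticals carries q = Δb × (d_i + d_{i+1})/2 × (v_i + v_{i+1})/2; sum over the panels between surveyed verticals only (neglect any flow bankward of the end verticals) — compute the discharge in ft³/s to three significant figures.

Panel 1-2: Δb = 3.4 ft, d̄ = (0.88+1.60)/2 = 1.24, v̄ = (1.08+1.66)/2 = 1.37 → q = 3.4×1.24×1.37 = 5.776 ft³/s
Panel 2-3: Δb = 9.2 ft, d̄ = (1.60+3.36)/2 = 2.48, v̄ = (1.66+2.08)/2 = 1.87 → q = 9.2×2.48×1.87 = 42.67 ft³/s
Panel 3-4: Δb = 8.2 ft, d̄ = (3.36+2.92)/2 = 3.14, v̄ = (2.08+2.22)/2 = 2.15 → q = 8.2×3.14×2.15 = 55.36 ft³/s
Panel 4-5: Δb = 14.7 ft, d̄ = (2.92+3.23)/2 = 3.075, v̄ = (2.22+1.88)/2 = 2.05 → q = 14.7×3.075×2.05 = 92.67 ft³/s
Panel 5-6: Δb = 9.3 ft, d̄ = (3.23+1.89)/2 = 2.56, v̄ = (1.88+1.29)/2 = 1.585 → q = 9.3×2.56×1.585 = 37.74 ft³/s
Panel 6-7: Δb = 9 ft, d̄ = (1.89+0.99)/2 = 1.44, v̄ = (1.29+0.97)/2 = 1.13 → q = 9×1.44×1.13 = 14.64 ft³/s
Q = Σ q = 248.8 ft³/s

249 ft³/s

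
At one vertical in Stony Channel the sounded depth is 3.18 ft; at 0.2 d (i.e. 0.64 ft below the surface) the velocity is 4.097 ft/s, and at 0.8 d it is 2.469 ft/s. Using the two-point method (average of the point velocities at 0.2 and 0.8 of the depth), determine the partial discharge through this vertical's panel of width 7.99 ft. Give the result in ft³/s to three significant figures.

v̄ = (4.097 + 2.469) / 2 = 3.283 ft/s
q = v̄ × d × w = 3.283 × 3.18 × 7.99 = 83.42 ft³/s

83.4 ft³/s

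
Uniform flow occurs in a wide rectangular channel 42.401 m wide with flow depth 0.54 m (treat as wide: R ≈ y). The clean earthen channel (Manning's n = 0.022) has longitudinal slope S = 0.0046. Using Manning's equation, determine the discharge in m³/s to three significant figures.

A = b·y = 42.401 × 0.54 = 22.90 m²
Wide channel: R ≈ y = 0.54 m
Q = (1/n)·A·R^(2/3)·S^(1/2) = (1/0.022) × 22.90 × 0.5400^(2/3) × 0.0046^(1/2) = 46.81 m³/s

46.8 m³/s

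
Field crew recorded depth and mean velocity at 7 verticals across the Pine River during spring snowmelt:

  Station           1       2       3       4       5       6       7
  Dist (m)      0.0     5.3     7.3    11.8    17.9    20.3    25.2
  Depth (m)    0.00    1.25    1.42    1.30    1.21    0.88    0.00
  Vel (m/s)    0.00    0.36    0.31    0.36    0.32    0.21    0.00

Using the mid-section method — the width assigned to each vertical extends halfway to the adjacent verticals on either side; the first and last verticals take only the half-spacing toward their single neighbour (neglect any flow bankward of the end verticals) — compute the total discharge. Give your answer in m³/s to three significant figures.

w_2 = (7.3 − 0.0)/2 = 3.65 m; q_2 = 0.36 × 1.25 × 3.65 = 1.643 m³/s
w_3 = (11.8 − 5.3)/2 = 3.25 m; q_3 = 0.31 × 1.42 × 3.25 = 1.431 m³/s
w_4 = (17.9 − 7.3)/2 = 5.3 m; q_4 = 0.36 × 1.30 × 5.3 = 2.480 m³/s
w_5 = (20.3 − 11.8)/2 = 4.25 m; q_5 = 0.32 × 1.21 × 4.25 = 1.646 m³/s
w_6 = (25.2 − 17.9)/2 = 3.65 m; q_6 = 0.21 × 0.88 × 3.65 = 0.6745 m³/s
Stations 1, 7 contribute zero (depth or velocity is 0).
Q = Σ qᵢ = 7.874 m³/s

7.87 m³/s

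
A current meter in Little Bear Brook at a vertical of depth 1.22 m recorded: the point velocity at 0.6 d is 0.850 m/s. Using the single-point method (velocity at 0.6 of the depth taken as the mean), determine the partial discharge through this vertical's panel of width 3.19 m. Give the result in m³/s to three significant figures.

v̄ = v₀.₆ = 0.850 m/s
q = v̄ × d × w = 0.8500 × 1.22 × 3.19 = 3.308 m³/s

3.31 m³/s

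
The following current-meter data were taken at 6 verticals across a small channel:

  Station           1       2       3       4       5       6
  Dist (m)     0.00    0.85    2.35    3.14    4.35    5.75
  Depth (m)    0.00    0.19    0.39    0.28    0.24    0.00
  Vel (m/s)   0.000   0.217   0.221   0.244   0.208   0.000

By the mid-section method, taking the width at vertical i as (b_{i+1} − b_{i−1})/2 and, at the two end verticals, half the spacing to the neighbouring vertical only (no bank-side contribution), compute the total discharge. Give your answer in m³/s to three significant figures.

w_2 = (2.35 − 0.00)/2 = 1.175 m; q_2 = 0.217 × 0.19 × 1.175 = 0.04845 m³/s
w_3 = (3.14 − 0.85)/2 = 1.145 m; q_3 = 0.221 × 0.39 × 1.145 = 0.09869 m³/s
w_4 = (4.35 − 2.35)/2 = 1 m; q_4 = 0.244 × 0.28 × 1 = 0.06832 m³/s
w_5 = (5.75 − 3.14)/2 = 1.305 m; q_5 = 0.208 × 0.24 × 1.305 = 0.06515 m³/s
Stations 1, 6 contribute zero (depth or velocity is 0).
Q = Σ qᵢ = 0.2806 m³/s

0.281 m³/s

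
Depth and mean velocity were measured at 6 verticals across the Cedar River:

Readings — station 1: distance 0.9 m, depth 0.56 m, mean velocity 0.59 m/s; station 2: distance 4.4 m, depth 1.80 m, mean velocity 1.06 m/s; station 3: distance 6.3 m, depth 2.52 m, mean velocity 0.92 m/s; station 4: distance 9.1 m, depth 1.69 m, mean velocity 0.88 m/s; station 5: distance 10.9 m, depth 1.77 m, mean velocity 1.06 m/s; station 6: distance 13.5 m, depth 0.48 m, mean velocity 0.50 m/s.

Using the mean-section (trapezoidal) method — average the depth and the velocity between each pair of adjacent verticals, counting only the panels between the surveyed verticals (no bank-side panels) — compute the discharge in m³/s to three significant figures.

18.1 m³/s

Panel 1-2: Δb = 3.5 m, d̄ = (0.56+1.80)/2 = 1.18, v̄ = (0.59+1.06)/2 = 0.825 → q = 3.5×1.18×0.825 = 3.407 m³/s
Panel 2-3: Δb = 1.9 m, d̄ = (1.80+2.52)/2 = 2.16, v̄ = (1.06+0.92)/2 = 0.99 → q = 1.9×2.16×0.99 = 4.063 m³/s
Panel 3-4: Δb = 2.8 m, d̄ = (2.52+1.69)/2 = 2.105, v̄ = (0.92+0.88)/2 = 0.9 → q = 2.8×2.105×0.9 = 5.305 m³/s
Panel 4-5: Δb = 1.8 m, d̄ = (1.69+1.77)/2 = 1.73, v̄ = (0.88+1.06)/2 = 0.97 → q = 1.8×1.73×0.97 = 3.021 m³/s
Panel 5-6: Δb = 2.6 m, d̄ = (1.77+0.48)/2 = 1.125, v̄ = (1.06+0.50)/2 = 0.78 → q = 2.6×1.125×0.78 = 2.282 m³/s
Q = Σ q = 18.08 m³/s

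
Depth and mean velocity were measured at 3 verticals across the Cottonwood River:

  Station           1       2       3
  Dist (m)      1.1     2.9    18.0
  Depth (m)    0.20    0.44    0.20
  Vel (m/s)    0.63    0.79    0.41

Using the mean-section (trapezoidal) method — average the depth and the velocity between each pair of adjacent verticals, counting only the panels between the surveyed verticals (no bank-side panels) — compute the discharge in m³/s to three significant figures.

Panel 1-2: Δb = 1.8 m, d̄ = (0.20+0.44)/2 = 0.32, v̄ = (0.63+0.79)/2 = 0.71 → q = 1.8×0.32×0.71 = 0.4090 m³/s
Panel 2-3: Δb = 15.1 m, d̄ = (0.44+0.20)/2 = 0.32, v̄ = (0.79+0.41)/2 = 0.6 → q = 15.1×0.32×0.6 = 2.899 m³/s
Q = Σ q = 3.308 m³/s

3.31 m³/s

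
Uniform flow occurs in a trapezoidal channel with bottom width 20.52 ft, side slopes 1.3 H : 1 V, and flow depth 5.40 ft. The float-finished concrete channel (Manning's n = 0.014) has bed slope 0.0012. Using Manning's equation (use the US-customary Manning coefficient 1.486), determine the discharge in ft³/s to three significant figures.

A = (b + z·y)·y = (20.52 + 1.3×5.40)×5.40 = 148.7 ft²
P = b + 2y√(1+z²) = 20.52 + 2×5.40×√(1+1.3²) = 38.23 ft
R = A/P = 148.7/38.23 = 3.890 ft
Q = (1.486/n)·A·R^(2/3)·S^(1/2) = (1.486/0.014) × 148.7 × 3.890^(2/3) × 0.0012^(1/2) = 1352 ft³/s

1350 ft³/s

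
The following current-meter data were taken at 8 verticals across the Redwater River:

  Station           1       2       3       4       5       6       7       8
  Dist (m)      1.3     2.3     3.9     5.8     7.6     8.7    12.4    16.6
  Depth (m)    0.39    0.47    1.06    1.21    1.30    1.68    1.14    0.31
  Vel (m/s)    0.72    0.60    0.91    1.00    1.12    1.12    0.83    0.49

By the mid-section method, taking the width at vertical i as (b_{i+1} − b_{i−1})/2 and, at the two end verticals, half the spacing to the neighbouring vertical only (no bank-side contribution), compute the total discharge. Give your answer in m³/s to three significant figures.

w_1 = (2.3 − 1.3)/2 = 0.5 m; q_1 = 0.72 × 0.39 × 0.5 = 0.1404 m³/s
w_2 = (3.9 − 1.3)/2 = 1.3 m; q_2 = 0.60 × 0.47 × 1.3 = 0.3666 m³/s
w_3 = (5.8 − 2.3)/2 = 1.75 m; q_3 = 0.91 × 1.06 × 1.75 = 1.688 m³/s
w_4 = (7.6 − 3.9)/2 = 1.85 m; q_4 = 1.00 × 1.21 × 1.85 = 2.239 m³/s
w_5 = (8.7 − 5.8)/2 = 1.45 m; q_5 = 1.12 × 1.30 × 1.45 = 2.111 m³/s
w_6 = (12.4 − 7.6)/2 = 2.4 m; q_6 = 1.12 × 1.68 × 2.4 = 4.516 m³/s
w_7 = (16.6 − 8.7)/2 = 3.95 m; q_7 = 0.83 × 1.14 × 3.95 = 3.737 m³/s
w_8 = (16.6 − 12.4)/2 = 2.1 m; q_8 = 0.49 × 0.31 × 2.1 = 0.3190 m³/s
Q = Σ qᵢ = 15.12 m³/s

15.1 m³/s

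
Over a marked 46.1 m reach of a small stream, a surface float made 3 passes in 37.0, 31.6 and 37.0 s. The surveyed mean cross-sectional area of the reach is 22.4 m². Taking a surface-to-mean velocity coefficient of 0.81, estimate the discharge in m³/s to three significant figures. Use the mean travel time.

t̄ = (37.0 + 31.6 + 37.0) / 3 = 35.2 s
v_surface = L / t̄ = 46.1 / 35.2 = 1.310 m/s
v_mean = 0.81 × 1.310 = 1.061 m/s
Q = A × v_mean = 22.4 × 1.061 = 23.76 m³/s

23.8 m³/s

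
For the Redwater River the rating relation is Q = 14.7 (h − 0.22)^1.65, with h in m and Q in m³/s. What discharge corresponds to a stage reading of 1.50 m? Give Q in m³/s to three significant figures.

Q = 14.7 × (1.50 − 0.22)^1.65 = 14.7 × 1.28^1.65 = 22.09 m³/s

22.1 m³/s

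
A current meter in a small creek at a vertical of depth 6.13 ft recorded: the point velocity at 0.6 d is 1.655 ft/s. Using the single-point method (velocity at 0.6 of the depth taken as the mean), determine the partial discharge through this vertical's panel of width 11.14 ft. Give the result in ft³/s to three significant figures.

113 ft³/s

v̄ = v₀.₆ = 1.655 ft/s
q = v̄ × d × w = 1.655 × 6.13 × 11.14 = 113.0 ft³/s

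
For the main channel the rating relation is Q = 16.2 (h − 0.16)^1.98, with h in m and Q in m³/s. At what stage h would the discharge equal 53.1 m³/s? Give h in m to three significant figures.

h − h₀ = (Q/C)^(1/b) = (53.1/16.2)^(1/1.98) = 1.821 m
h = 0.16 + 1.821 = 1.981 m

1.98 m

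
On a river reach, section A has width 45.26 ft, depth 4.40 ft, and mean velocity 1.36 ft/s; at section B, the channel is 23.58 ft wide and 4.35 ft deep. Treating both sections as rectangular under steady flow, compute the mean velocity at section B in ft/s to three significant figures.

Q = A₁V₁ = (45.26×4.40) × 1.36 = 270.8 ft³/s
A₂ = 23.58 × 4.35 = 102.6 ft²
V₂ = Q/A₂ = 270.8/102.6 = 2.640 ft/s

2.64 ft/s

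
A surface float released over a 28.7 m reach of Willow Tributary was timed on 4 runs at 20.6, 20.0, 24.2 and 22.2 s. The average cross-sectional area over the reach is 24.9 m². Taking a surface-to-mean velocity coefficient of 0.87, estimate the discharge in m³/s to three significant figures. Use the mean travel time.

t̄ = (20.6 + 20.0 + 24.2 + 22.2) / 4 = 21.75 s
v_surface = L / t̄ = 28.7 / 21.75 = 1.320 m/s
v_mean = 0.87 × 1.320 = 1.148 m/s
Q = A × v_mean = 24.9 × 1.148 = 28.59 m³/s

28.6 m³/s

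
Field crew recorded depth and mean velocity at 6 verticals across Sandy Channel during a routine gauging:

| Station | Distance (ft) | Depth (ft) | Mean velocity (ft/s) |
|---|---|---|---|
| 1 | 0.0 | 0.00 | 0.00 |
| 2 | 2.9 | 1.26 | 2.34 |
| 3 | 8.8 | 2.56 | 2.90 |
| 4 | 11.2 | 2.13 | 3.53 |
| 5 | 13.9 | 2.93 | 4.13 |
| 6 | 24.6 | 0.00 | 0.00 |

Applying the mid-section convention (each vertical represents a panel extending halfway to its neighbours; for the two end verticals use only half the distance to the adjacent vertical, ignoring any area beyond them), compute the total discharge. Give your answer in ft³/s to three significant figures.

144 ft³/s

w_2 = (8.8 − 0.0)/2 = 4.4 ft; q_2 = 2.34 × 1.26 × 4.4 = 12.97 ft³/s
w_3 = (11.2 − 2.9)/2 = 4.15 ft; q_3 = 2.90 × 2.56 × 4.15 = 30.81 ft³/s
w_4 = (13.9 − 8.8)/2 = 2.55 ft; q_4 = 3.53 × 2.13 × 2.55 = 19.17 ft³/s
w_5 = (24.6 − 11.2)/2 = 6.7 ft; q_5 = 4.13 × 2.93 × 6.7 = 81.08 ft³/s
Stations 1, 6 contribute zero (depth or velocity is 0).
Q = Σ qᵢ = 144.0 ft³/s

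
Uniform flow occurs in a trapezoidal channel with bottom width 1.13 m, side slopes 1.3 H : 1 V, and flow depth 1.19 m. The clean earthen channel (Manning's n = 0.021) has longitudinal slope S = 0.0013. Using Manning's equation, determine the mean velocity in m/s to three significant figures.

1.27 m/s

A = (b + z·y)·y = (1.13 + 1.3×1.19)×1.19 = 3.186 m²
P = b + 2y√(1+z²) = 1.13 + 2×1.19×√(1+1.3²) = 5.033 m
R = A/P = 3.186/5.033 = 0.6329 m
Q = (1/n)·A·R^(2/3)·S^(1/2) = (1/0.021) × 3.186 × 0.6329^(2/3) × 0.0013^(1/2) = 4.032 m³/s
V = Q/A = 4.032/3.186 = 1.266 m/s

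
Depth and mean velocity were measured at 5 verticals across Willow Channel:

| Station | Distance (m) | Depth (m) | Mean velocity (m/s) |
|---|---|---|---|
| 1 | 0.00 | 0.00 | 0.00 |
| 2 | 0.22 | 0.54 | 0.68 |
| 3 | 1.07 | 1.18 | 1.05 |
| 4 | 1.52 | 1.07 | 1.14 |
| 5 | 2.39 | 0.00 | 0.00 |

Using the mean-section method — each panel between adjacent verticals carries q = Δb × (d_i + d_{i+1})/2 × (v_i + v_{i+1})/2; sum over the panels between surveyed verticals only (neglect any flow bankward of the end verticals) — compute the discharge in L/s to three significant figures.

1470 L/s

Panel 1-2: Δb = 0.22 m, d̄ = (0.00+0.54)/2 = 0.27, v̄ = (0.00+0.68)/2 = 0.34 → q = 0.22×0.27×0.34 = 0.02020 m³/s
Panel 2-3: Δb = 0.85 m, d̄ = (0.54+1.18)/2 = 0.86, v̄ = (0.68+1.05)/2 = 0.865 → q = 0.85×0.86×0.865 = 0.6323 m³/s
Panel 3-4: Δb = 0.45 m, d̄ = (1.18+1.07)/2 = 1.125, v̄ = (1.05+1.14)/2 = 1.095 → q = 0.45×1.125×1.095 = 0.5543 m³/s
Panel 4-5: Δb = 0.87 m, d̄ = (1.07+0.00)/2 = 0.535, v̄ = (1.14+0.00)/2 = 0.57 → q = 0.87×0.535×0.57 = 0.2653 m³/s
Q = Σ q = 1.472 m³/s
= 1.472 × 1000 = 1472 L/s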